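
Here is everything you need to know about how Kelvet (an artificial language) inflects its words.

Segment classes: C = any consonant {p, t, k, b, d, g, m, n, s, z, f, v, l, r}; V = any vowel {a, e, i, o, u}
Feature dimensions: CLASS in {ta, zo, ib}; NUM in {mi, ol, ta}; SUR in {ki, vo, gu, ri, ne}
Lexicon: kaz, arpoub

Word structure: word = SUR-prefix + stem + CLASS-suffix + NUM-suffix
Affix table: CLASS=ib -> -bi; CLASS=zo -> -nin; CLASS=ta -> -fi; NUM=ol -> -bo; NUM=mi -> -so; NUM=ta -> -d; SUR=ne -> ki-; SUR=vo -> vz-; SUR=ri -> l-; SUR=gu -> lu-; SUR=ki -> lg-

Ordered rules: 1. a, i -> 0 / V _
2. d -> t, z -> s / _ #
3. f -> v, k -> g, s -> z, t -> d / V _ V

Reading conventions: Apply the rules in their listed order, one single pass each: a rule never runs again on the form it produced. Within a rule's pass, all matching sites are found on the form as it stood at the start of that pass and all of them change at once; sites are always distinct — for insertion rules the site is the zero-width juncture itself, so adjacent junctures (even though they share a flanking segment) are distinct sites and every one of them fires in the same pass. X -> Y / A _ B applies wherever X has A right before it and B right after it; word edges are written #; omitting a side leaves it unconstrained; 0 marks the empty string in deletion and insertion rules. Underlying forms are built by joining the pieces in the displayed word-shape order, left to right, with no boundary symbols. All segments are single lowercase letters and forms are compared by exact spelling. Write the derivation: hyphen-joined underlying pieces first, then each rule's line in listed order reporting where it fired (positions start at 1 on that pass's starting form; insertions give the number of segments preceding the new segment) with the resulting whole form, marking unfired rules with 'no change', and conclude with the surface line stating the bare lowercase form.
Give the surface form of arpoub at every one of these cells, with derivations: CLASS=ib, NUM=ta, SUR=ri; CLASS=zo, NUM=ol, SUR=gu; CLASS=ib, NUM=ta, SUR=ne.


cell CLASS=ib, NUM=ta, SUR=ri:
underlying: l-arpoub-bi-d
1. a, i -> 0 / V _: no change
2. d -> t, z -> s / _ #: fires at position(s) 10: larpoubbit
3. f -> v, k -> g, s -> z, t -> d / V _ V: no change
surface: larpoubbit

cell CLASS=zo, NUM=ol, SUR=gu:
underlying: lu-arpoub-nin-bo
1. a, i -> 0 / V _: fires at position(s) 3: lurpoubninbo
2. d -> t, z -> s / _ #: no change
3. f -> v, k -> g, s -> z, t -> d / V _ V: no change
surface: lurpoubninbo

cell CLASS=ib, NUM=ta, SUR=ne:
underlying: ki-arpoub-bi-d
1. a, i -> 0 / V _: fires at position(s) 3: kirpoubbid
2. d -> t, z -> s / _ #: fires at position(s) 10: kirpoubbit
3. f -> v, k -> g, s -> z, t -> d / V _ V: no change
surface: kirpoubbit


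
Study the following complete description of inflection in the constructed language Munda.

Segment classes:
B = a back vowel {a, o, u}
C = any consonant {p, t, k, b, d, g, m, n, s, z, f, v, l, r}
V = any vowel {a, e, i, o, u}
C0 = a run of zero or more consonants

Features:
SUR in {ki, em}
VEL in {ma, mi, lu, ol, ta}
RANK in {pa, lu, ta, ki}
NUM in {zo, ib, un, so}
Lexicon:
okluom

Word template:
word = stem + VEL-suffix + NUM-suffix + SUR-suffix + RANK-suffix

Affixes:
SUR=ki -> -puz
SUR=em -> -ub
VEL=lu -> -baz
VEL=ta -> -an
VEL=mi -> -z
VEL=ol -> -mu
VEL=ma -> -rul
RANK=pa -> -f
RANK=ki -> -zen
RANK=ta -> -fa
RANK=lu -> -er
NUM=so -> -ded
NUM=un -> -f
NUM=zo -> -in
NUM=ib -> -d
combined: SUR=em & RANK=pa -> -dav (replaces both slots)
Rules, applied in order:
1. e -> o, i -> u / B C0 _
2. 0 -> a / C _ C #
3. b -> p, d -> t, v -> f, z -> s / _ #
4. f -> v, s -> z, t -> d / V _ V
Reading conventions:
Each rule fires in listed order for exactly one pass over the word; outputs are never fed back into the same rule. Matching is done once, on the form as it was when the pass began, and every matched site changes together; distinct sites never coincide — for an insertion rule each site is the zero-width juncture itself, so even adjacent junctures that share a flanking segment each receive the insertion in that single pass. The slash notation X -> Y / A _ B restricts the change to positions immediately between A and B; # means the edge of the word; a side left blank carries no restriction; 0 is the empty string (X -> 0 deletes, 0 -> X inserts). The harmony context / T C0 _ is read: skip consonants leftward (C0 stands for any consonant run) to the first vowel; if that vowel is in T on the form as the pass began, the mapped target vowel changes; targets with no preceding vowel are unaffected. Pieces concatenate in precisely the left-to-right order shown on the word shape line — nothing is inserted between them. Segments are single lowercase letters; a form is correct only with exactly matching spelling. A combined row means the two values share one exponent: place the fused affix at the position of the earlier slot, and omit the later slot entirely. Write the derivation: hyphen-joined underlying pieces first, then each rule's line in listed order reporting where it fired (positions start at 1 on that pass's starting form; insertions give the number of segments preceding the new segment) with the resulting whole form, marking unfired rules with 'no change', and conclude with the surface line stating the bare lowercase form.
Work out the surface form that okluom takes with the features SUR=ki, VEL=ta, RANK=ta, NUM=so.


underlying: okluom-an-ded-puz-fa
1. e -> o, i -> u / B C0 _: fires at position(s) 10: okluomandodpuzfa
2. 0 -> a / C _ C #: no change
3. b -> p, d -> t, v -> f, z -> s / _ #: no change
4. f -> v, s -> z, t -> d / V _ V: no change
surface: okluomandodpuzfa


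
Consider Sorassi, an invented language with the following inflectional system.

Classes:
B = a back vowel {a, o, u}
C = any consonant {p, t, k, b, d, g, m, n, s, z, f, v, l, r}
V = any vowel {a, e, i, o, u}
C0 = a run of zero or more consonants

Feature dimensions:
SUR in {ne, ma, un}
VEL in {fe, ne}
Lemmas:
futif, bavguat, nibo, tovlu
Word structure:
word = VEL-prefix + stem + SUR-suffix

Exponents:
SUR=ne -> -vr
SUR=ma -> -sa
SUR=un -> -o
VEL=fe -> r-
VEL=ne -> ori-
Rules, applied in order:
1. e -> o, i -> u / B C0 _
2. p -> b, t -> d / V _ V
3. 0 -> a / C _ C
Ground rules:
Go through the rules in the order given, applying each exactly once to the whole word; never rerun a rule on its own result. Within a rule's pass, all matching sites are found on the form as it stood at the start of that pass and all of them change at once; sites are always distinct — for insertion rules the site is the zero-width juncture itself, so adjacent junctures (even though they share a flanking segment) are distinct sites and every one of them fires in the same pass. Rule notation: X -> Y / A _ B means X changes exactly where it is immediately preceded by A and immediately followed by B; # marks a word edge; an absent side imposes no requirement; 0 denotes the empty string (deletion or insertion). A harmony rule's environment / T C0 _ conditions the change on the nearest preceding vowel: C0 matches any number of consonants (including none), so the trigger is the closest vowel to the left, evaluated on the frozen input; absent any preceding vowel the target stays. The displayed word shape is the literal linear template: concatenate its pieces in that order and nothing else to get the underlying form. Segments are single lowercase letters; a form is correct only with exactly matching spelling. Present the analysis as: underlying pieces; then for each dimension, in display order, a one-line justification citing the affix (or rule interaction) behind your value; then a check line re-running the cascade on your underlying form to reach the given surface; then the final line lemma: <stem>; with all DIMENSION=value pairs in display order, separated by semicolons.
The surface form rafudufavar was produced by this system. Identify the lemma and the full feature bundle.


underlying: r-futif-vr
SUR=ne - signalled by the affix -vr
VEL=fe - signalled by the affix r-
check: rfutifvr -> rfutufvr -> rfudufvr -> rafudufavar
lemma: futif; SUR=ne; VEL=fe


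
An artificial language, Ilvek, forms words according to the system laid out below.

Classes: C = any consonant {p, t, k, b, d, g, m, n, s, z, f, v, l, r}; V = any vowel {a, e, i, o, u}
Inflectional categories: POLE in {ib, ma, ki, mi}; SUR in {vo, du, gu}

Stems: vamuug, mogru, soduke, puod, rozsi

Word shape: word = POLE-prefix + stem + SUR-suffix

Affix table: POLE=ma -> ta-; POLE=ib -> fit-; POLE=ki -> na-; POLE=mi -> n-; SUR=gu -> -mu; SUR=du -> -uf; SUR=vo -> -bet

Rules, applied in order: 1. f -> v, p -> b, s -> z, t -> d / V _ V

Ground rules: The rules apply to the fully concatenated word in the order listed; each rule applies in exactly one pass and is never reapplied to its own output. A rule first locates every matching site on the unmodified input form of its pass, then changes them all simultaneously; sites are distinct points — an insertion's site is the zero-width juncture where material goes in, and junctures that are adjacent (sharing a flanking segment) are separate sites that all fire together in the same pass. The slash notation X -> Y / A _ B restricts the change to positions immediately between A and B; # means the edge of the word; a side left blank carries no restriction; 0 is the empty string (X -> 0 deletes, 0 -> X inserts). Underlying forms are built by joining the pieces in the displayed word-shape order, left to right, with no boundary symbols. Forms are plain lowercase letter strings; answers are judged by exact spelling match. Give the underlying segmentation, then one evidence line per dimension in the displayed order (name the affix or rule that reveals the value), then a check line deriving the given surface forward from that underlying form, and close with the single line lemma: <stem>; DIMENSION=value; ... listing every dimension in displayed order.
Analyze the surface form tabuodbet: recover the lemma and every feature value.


underlying: ta-puod-bet
POLE=ma - signalled by the affix ta-
SUR=vo - signalled by the affix -bet
check: tapuodbet -> tabuodbet
lemma: puod; POLE=ma; SUR=vo


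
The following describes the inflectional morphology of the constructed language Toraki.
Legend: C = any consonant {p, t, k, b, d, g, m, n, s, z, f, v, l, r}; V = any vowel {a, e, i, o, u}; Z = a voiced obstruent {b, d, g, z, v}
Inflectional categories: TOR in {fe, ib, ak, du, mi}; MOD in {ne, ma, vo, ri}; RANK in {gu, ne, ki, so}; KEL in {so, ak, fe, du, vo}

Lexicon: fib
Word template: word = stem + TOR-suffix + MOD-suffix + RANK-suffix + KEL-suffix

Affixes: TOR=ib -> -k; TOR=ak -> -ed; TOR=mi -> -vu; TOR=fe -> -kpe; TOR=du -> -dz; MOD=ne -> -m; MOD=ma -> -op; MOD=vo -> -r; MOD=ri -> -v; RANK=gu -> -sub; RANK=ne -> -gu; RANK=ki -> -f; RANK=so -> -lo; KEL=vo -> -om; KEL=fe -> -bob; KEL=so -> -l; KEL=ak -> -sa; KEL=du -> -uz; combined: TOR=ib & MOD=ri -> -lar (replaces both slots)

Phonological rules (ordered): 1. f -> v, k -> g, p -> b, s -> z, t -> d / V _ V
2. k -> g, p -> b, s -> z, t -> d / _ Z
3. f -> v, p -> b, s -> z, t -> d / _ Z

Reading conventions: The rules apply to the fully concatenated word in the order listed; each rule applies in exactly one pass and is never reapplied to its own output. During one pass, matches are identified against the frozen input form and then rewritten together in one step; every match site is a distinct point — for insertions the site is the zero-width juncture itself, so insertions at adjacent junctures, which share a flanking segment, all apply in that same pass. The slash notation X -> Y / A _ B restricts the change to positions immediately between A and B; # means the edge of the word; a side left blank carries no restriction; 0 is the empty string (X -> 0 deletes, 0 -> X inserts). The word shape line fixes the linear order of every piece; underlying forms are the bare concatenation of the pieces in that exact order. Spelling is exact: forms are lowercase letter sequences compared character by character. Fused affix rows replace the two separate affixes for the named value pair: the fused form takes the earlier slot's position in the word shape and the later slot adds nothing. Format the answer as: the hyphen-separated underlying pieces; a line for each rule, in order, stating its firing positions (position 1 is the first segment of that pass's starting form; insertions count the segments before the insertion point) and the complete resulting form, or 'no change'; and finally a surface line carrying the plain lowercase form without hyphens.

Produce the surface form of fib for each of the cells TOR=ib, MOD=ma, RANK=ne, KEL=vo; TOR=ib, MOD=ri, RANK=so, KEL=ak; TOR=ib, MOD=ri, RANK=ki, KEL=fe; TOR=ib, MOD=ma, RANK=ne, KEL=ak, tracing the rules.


cell TOR=ib, MOD=ma, RANK=ne, KEL=vo:
underlying: fib-k-op-gu-om
1. f -> v, k -> g, p -> b, s -> z, t -> d / V _ V: no change
2. k -> g, p -> b, s -> z, t -> d / _ Z: fires at position(s) 6: fibkobguom
3. f -> v, p -> b, s -> z, t -> d / _ Z: no change
surface: fibkobguom

cell TOR=ib, MOD=ri, RANK=so, KEL=ak:
underlying: fib-lar-lo-sa
1. f -> v, k -> g, p -> b, s -> z, t -> d / V _ V: fires at position(s) 9: fiblarloza
2. k -> g, p -> b, s -> z, t -> d / _ Z: no change
3. f -> v, p -> b, s -> z, t -> d / _ Z: no change
surface: fiblarloza

cell TOR=ib, MOD=ri, RANK=ki, KEL=fe:
underlying: fib-lar-f-bob
1. f -> v, k -> g, p -> b, s -> z, t -> d / V _ V: no change
2. k -> g, p -> b, s -> z, t -> d / _ Z: no change
3. f -> v, p -> b, s -> z, t -> d / _ Z: fires at position(s) 7: fiblarvbob
surface: fiblarvbob

cell TOR=ib, MOD=ma, RANK=ne, KEL=ak:
underlying: fib-k-op-gu-sa
1. f -> v, k -> g, p -> b, s -> z, t -> d / V _ V: fires at position(s) 9: fibkopguza
2. k -> g, p -> b, s -> z, t -> d / _ Z: fires at position(s) 6: fibkobguza
3. f -> v, p -> b, s -> z, t -> d / _ Z: no change
surface: fibkobguza


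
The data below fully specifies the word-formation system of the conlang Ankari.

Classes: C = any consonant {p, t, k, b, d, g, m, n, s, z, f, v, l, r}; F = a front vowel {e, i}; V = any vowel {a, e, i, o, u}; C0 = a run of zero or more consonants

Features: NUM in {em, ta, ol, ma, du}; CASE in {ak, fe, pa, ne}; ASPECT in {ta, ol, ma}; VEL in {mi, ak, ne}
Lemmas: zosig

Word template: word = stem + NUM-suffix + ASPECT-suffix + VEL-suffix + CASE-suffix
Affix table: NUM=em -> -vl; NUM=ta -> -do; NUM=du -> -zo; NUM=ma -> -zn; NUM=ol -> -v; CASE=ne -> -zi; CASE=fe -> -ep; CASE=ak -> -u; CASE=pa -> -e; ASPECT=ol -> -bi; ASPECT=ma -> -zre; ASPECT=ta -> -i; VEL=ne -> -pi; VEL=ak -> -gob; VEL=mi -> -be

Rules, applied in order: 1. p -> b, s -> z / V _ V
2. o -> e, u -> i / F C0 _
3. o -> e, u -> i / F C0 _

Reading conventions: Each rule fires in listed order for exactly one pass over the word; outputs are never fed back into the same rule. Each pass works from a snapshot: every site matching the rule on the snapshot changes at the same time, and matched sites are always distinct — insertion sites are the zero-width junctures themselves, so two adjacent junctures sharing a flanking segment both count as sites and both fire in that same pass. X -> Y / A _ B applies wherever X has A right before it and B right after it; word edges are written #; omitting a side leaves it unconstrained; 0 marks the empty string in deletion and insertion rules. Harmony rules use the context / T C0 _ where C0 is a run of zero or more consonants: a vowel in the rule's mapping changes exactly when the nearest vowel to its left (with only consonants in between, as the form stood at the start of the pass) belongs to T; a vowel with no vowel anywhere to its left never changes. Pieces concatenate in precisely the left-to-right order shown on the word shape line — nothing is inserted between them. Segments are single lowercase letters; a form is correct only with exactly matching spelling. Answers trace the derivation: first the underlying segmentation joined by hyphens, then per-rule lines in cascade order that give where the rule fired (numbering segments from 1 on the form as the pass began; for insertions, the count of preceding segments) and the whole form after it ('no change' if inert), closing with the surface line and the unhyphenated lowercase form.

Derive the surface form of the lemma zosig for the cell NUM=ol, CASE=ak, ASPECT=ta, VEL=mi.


underlying: zosig-v-i-be-u
1. p -> b, s -> z / V _ V: fires at position(s) 3: zozigvibeu
2. o -> e, u -> i / F C0 _: fires at position(s) 10: zozigvibei
3. o -> e, u -> i / F C0 _: no change
surface: zozigvibei


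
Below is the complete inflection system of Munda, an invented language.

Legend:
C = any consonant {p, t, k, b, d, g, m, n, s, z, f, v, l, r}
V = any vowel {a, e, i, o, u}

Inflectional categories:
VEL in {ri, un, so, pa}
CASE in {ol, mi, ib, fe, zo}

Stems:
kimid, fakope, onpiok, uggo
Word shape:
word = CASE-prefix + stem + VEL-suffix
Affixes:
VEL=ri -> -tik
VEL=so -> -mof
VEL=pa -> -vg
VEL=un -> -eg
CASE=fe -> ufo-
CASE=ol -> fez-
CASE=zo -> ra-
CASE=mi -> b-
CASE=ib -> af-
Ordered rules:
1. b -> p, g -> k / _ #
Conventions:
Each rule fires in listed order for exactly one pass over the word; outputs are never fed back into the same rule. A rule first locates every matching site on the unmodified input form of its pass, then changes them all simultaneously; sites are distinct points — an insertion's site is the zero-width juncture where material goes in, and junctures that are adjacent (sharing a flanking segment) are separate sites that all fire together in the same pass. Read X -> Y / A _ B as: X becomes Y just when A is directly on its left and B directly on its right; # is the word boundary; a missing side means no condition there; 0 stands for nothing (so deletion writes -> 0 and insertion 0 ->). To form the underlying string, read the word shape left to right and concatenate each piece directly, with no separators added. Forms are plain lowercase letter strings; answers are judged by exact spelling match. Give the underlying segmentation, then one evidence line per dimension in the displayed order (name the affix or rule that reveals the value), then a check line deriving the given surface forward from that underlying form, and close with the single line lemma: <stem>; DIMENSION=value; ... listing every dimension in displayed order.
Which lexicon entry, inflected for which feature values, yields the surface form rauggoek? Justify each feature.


underlying: ra-uggo-eg
VEL=un - signalled by the affix -eg
CASE=zo - signalled by the affix ra-
check: rauggoeg -> rauggoek
lemma: uggo; VEL=un; CASE=zo


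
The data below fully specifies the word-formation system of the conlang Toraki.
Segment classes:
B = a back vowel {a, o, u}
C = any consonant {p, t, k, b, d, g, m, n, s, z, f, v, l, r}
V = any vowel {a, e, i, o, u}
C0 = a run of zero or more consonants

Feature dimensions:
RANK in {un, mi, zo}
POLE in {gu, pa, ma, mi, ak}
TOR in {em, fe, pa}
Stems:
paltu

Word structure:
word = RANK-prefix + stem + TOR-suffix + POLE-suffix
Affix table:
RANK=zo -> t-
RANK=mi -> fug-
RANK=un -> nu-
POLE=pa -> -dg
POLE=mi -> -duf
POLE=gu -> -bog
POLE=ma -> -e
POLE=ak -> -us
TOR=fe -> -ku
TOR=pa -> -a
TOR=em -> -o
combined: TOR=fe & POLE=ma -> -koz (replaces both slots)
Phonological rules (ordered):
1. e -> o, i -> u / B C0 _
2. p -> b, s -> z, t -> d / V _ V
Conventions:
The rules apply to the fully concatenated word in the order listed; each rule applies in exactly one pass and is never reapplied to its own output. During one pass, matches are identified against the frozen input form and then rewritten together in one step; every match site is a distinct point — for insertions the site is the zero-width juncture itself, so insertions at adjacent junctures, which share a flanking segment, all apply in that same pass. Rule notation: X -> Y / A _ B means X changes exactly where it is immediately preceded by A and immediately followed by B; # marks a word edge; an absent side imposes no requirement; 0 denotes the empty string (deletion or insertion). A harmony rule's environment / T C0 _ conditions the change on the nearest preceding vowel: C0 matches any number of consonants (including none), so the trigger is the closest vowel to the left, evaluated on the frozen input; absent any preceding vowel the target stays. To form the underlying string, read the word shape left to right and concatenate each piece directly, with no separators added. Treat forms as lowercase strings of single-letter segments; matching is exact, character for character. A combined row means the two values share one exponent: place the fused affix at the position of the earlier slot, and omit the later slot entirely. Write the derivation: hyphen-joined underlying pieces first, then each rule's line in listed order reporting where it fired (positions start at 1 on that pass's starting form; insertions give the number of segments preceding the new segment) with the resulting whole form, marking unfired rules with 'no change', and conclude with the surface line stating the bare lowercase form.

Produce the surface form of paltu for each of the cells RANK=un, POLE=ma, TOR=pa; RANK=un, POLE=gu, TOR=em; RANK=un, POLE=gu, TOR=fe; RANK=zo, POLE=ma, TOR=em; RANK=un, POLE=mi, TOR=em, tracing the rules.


cell RANK=un, POLE=ma, TOR=pa:
underlying: nu-paltu-a-e
1. e -> o, i -> u / B C0 _: fires at position(s) 9: nupaltuao
2. p -> b, s -> z, t -> d / V _ V: fires at position(s) 3: nubaltuao
surface: nubaltuao

cell RANK=un, POLE=gu, TOR=em:
underlying: nu-paltu-o-bog
1. e -> o, i -> u / B C0 _: no change
2. p -> b, s -> z, t -> d / V _ V: fires at position(s) 3: nubaltuobog
surface: nubaltuobog

cell RANK=un, POLE=gu, TOR=fe:
underlying: nu-paltu-ku-bog
1. e -> o, i -> u / B C0 _: no change
2. p -> b, s -> z, t -> d / V _ V: fires at position(s) 3: nubaltukubog
surface: nubaltukubog

cell RANK=zo, POLE=ma, TOR=em:
underlying: t-paltu-o-e
1. e -> o, i -> u / B C0 _: fires at position(s) 8: tpaltuoo
2. p -> b, s -> z, t -> d / V _ V: no change
surface: tpaltuoo

cell RANK=un, POLE=mi, TOR=em:
underlying: nu-paltu-o-duf
1. e -> o, i -> u / B C0 _: no change
2. p -> b, s -> z, t -> d / V _ V: fires at position(s) 3: nubaltuoduf
surface: nubaltuoduf


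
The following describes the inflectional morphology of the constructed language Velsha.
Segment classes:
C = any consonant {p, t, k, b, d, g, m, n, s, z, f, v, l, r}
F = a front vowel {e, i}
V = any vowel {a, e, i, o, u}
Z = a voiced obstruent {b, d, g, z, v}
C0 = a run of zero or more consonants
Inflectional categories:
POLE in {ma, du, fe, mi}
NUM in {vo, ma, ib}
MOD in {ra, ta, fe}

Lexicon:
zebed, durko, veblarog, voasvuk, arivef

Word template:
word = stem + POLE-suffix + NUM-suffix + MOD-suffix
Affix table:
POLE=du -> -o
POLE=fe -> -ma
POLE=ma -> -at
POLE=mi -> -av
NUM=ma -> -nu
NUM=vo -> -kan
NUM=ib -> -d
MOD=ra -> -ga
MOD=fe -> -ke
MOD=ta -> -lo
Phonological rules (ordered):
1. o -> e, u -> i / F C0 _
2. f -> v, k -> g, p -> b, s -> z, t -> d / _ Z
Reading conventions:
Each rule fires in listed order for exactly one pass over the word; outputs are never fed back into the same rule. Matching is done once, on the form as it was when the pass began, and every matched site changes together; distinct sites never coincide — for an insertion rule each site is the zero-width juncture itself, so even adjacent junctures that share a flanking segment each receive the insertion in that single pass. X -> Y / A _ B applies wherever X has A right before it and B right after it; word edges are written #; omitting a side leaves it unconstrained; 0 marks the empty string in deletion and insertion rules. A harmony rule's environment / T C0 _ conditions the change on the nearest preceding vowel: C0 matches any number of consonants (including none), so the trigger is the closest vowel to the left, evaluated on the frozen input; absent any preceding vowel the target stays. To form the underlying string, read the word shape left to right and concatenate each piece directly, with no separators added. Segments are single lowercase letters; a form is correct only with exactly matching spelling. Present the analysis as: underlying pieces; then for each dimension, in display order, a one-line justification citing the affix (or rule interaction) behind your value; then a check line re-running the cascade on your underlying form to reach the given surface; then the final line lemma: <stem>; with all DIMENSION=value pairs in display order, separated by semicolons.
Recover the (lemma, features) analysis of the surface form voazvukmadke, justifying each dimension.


underlying: voasvuk-ma-d-ke
POLE=fe - signalled by the affix -ma
NUM=ib - signalled by the affix -d
MOD=fe - signalled by the affix -ke
check: voasvukmadke -> voasvukmadke -> voazvukmadke
lemma: voasvuk; POLE=fe; NUM=ib; MOD=fe


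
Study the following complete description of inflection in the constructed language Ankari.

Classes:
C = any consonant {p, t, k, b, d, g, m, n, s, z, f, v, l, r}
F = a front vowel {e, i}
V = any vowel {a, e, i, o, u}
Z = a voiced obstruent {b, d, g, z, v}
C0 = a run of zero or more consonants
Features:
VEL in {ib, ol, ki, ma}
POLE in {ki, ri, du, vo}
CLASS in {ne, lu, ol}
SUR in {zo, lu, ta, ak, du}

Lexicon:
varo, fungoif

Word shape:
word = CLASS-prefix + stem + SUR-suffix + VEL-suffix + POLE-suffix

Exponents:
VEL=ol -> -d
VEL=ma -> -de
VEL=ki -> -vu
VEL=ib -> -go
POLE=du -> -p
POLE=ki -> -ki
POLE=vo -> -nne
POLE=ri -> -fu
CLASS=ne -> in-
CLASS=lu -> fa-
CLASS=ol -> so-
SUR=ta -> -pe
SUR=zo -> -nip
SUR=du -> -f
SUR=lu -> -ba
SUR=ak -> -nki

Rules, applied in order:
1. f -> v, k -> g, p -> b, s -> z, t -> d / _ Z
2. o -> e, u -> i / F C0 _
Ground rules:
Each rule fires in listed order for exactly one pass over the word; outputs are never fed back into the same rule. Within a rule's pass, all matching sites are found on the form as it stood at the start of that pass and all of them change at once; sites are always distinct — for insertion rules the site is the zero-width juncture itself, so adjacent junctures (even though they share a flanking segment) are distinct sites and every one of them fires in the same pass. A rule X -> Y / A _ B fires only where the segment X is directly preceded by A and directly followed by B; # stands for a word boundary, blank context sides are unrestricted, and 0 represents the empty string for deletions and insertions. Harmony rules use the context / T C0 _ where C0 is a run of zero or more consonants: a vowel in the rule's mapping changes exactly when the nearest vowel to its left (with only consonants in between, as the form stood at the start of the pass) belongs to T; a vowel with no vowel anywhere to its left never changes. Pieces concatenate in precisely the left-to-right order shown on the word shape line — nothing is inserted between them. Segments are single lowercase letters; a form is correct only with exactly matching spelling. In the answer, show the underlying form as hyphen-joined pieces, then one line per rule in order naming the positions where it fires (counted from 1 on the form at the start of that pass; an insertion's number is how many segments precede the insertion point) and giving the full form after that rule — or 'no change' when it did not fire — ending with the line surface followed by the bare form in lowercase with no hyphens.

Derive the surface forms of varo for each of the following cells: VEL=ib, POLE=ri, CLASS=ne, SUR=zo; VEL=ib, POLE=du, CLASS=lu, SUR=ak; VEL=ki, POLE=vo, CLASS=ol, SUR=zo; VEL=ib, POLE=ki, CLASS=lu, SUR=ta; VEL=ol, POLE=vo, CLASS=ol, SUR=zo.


cell VEL=ib, POLE=ri, CLASS=ne, SUR=zo:
underlying: in-varo-nip-go-fu
1. f -> v, k -> g, p -> b, s -> z, t -> d / _ Z: fires at position(s) 9: invaronibgofu
2. o -> e, u -> i / F C0 _: fires at position(s) 11: invaronibgefu
surface: invaronibgefu

cell VEL=ib, POLE=du, CLASS=lu, SUR=ak:
underlying: fa-varo-nki-go-p
1. f -> v, k -> g, p -> b, s -> z, t -> d / _ Z: no change
2. o -> e, u -> i / F C0 _: fires at position(s) 11: favaronkigep
surface: favaronkigep

cell VEL=ki, POLE=vo, CLASS=ol, SUR=zo:
underlying: so-varo-nip-vu-nne
1. f -> v, k -> g, p -> b, s -> z, t -> d / _ Z: fires at position(s) 9: sovaronibvunne
2. o -> e, u -> i / F C0 _: fires at position(s) 11: sovaronibvinne
surface: sovaronibvinne

cell VEL=ib, POLE=ki, CLASS=lu, SUR=ta:
underlying: fa-varo-pe-go-ki
1. f -> v, k -> g, p -> b, s -> z, t -> d / _ Z: no change
2. o -> e, u -> i / F C0 _: fires at position(s) 10: favaropegeki
surface: favaropegeki

cell VEL=ol, POLE=vo, CLASS=ol, SUR=zo:
underlying: so-varo-nip-d-nne
1. f -> v, k -> g, p -> b, s -> z, t -> d / _ Z: fires at position(s) 9: sovaronibdnne
2. o -> e, u -> i / F C0 _: no change
surface: sovaronibdnne


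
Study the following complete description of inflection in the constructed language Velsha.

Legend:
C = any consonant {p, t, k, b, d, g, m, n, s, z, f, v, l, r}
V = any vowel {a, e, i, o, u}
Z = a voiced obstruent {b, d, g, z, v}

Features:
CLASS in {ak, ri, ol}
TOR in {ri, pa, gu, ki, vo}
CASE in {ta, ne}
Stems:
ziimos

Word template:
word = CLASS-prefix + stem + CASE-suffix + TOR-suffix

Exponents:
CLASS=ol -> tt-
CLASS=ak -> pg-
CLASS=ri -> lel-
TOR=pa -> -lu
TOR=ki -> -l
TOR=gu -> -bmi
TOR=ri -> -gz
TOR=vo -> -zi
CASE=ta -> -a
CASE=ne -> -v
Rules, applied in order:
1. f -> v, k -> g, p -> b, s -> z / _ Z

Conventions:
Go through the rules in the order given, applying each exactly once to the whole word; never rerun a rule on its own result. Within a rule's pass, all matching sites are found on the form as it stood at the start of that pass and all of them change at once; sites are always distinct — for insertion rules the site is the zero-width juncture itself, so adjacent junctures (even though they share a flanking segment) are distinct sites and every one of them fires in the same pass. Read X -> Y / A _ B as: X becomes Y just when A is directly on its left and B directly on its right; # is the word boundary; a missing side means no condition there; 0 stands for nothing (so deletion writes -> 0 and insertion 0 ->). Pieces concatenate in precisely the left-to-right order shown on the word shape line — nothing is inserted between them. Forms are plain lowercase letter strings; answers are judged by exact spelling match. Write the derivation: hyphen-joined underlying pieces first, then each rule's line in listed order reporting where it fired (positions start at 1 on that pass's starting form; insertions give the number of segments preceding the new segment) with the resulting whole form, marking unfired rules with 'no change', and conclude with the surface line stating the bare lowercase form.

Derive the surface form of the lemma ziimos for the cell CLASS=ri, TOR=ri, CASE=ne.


underlying: lel-ziimos-v-gz
1. f -> v, k -> g, p -> b, s -> z / _ Z: fires at position(s) 9: lelziimozvgz
surface: lelziimozvgz


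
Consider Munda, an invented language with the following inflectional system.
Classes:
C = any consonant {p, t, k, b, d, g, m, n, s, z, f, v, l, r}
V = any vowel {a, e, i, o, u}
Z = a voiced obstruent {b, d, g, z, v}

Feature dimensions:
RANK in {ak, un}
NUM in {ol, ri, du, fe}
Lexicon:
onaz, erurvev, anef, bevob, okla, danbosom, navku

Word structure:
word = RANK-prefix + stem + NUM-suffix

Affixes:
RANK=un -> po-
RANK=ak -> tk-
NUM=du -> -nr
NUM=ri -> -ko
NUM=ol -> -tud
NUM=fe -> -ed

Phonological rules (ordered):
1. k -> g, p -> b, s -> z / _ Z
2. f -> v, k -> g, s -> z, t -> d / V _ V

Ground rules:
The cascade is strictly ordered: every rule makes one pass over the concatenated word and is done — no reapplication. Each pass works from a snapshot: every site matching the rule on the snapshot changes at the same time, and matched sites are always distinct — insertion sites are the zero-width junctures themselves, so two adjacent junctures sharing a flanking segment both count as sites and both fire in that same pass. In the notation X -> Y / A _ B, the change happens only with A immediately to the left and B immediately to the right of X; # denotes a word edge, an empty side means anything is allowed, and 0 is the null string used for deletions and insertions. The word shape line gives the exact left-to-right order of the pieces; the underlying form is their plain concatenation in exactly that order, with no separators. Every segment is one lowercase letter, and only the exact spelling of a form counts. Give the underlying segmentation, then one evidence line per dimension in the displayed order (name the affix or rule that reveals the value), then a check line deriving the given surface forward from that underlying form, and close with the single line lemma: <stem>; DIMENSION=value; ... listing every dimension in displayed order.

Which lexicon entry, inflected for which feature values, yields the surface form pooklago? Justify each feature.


underlying: po-okla-ko
RANK=un - signalled by the affix po-
NUM=ri - signalled by the affix -ko
check: pooklako -> pooklako -> pooklago
lemma: okla; RANK=un; NUM=ri


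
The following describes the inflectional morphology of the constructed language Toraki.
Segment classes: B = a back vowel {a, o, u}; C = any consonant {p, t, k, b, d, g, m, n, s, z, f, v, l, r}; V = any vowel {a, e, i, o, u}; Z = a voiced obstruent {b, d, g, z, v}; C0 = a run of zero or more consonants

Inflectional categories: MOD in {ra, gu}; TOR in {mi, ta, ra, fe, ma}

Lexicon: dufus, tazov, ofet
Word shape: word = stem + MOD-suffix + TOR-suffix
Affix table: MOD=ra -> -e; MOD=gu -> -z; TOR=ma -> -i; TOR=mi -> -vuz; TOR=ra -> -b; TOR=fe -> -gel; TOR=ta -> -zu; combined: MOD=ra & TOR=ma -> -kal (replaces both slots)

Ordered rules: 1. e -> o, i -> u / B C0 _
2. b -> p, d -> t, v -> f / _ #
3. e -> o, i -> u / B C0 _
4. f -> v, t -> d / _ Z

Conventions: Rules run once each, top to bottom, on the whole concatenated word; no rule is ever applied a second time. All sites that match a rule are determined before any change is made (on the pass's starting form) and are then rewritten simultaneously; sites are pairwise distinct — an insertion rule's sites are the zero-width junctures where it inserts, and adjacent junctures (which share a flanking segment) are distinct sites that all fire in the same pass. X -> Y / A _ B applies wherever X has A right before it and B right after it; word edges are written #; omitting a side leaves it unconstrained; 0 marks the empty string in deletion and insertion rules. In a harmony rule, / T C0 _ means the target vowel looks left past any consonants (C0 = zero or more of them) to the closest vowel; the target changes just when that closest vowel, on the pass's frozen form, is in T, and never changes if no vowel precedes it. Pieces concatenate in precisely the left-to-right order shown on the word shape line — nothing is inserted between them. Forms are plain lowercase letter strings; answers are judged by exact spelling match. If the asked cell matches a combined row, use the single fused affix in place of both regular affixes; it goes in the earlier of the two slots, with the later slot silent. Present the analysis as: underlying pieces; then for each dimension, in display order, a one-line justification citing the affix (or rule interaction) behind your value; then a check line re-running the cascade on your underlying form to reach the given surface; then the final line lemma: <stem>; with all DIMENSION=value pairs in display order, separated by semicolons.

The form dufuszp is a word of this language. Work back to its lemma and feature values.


underlying: dufus-z-b
MOD=gu - signalled by the affix -z
TOR=ra - signalled by the affix -b
check: dufuszb -> dufuszb -> dufuszp -> dufuszp -> dufuszp
lemma: dufus; MOD=gu; TOR=ra


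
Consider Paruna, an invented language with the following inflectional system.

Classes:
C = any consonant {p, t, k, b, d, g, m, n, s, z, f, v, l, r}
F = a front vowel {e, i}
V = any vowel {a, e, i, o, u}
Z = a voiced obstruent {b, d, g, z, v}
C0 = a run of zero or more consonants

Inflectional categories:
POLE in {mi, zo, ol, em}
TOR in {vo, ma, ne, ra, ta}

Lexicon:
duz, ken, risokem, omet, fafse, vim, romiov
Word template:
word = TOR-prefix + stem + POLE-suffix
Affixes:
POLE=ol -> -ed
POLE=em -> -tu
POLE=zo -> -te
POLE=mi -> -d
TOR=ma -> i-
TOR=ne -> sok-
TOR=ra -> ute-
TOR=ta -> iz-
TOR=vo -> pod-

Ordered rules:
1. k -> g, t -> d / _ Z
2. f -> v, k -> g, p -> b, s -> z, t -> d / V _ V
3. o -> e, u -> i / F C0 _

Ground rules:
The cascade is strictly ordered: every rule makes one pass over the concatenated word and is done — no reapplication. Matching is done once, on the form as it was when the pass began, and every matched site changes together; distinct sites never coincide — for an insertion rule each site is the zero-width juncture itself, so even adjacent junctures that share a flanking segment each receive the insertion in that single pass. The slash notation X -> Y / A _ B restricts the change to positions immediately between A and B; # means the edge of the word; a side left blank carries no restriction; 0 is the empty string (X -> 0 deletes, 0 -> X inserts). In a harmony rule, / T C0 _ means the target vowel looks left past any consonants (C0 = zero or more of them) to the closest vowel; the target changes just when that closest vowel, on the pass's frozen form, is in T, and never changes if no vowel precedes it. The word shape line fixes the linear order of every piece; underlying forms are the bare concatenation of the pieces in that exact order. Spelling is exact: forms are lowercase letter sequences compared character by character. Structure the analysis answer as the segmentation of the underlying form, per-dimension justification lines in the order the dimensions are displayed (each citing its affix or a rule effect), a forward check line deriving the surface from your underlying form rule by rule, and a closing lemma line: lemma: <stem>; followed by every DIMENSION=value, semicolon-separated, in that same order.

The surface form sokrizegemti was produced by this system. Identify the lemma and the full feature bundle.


underlying: sok-risokem-tu
POLE=em - signalled by the affix -tu
TOR=ne - signalled by the affix sok-
check: sokrisokemtu -> sokrisokemtu -> sokrizogemtu -> sokrizegemti
lemma: risokem; POLE=em; TOR=ne


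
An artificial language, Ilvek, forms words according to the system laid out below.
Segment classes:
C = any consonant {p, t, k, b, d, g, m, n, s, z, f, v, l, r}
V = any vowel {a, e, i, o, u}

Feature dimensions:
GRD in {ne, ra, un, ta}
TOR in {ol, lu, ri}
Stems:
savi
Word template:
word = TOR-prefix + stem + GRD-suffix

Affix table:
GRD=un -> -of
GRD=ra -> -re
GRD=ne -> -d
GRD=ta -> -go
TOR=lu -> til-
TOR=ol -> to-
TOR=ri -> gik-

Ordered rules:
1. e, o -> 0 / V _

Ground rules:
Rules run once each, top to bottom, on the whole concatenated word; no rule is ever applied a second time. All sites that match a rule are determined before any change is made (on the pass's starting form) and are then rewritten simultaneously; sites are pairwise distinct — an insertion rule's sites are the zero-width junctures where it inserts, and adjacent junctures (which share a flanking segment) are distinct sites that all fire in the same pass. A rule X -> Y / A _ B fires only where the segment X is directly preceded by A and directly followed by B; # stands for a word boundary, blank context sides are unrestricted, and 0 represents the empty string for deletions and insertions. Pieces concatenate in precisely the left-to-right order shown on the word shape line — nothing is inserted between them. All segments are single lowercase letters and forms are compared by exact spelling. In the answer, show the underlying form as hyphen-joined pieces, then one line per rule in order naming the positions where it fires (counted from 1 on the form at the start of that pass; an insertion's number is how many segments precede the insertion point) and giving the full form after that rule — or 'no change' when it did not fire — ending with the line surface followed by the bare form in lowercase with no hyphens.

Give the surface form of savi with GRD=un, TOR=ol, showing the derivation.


underlying: to-savi-of
1. e, o -> 0 / V _: fires at position(s) 7: tosavif
surface: tosavif


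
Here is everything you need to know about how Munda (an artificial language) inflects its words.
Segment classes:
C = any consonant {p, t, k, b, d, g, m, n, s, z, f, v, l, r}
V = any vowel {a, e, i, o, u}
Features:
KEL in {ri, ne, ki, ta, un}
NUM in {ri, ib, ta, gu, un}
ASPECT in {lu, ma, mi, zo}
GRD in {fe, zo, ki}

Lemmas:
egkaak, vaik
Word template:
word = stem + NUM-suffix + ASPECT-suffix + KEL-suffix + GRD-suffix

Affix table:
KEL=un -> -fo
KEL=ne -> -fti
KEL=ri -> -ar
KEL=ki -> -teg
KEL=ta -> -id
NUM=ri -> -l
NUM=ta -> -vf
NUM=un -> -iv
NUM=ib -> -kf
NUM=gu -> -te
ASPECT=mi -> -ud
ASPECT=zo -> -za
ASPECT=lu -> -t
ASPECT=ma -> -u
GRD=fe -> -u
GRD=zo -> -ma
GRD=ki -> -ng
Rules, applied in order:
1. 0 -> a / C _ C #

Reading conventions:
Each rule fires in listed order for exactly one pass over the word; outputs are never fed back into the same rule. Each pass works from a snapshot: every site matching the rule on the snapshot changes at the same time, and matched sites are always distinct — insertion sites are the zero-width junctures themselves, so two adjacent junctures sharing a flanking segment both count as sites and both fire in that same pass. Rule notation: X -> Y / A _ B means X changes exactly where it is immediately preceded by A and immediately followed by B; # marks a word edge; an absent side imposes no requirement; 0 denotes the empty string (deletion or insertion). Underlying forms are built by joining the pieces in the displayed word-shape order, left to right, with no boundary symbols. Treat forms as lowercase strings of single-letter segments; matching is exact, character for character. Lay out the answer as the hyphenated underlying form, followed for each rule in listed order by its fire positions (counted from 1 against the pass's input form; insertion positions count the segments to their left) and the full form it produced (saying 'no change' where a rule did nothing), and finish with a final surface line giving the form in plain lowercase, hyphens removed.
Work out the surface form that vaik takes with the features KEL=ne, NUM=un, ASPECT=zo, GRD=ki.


underlying: vaik-iv-za-fti-ng
1. 0 -> a / C _ C #: inserts after position(s) 12: vaikivzaftinag
surface: vaikivzaftinag
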